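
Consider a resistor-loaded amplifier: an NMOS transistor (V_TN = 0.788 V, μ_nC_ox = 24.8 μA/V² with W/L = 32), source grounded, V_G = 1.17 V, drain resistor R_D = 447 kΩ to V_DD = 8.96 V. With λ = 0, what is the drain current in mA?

V_GS = V_G = 1.17 V, so V_ov = 1.17 − 0.788 = 0.382 V.
k_n = μ_nC_ox · (W/L) = 0.7936 mA/V².
Assume saturation: I_D = ½ k_n V_ov² = 0.5 × 0.7936 × 0.382² = 0.0579 mA, giving V_DS = V_DD − I_D R_D = 8.96 − 0.0579 × 447 = -16.9 V.
But -16.9 V < V_ov = 0.382 V, so the device is actually in triode.
In triode I_D = k_n[V_ov V_DS − ½ V_DS²] and I_D = (V_DD − V_DS)/R_D. Equating: 177 V_DS² − 136.5 V_DS + 8.96 = 0, giving V_DS = 0.0725 V (the root below V_ov).
I_D = (8.96 − 0.0725) / 447 = 0.0199 mA.

I_D = 0.0199 mA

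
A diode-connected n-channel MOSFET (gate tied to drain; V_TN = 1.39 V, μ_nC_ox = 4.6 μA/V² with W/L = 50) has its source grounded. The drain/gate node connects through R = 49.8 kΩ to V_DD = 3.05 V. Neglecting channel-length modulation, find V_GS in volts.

With gate tied to drain, V_GS = V_DS ≥ V_GS − V_TN, so the device is in saturation.
k_n = μ_nC_ox · (W/L) = 0.23 mA/V².
KCL at the drain: ½ k_n (V_GS − V_TN)² = (V_DD − V_GS)/R.
Let x = V_GS − 1.39. Then 5.73 x² + x − 1.66 = 0, giving x = 0.458 V (positive root), so V_GS = 1.85 V.
I_D = (V_DD − V_GS)/R = (3.05 − 1.85) / 49.8 = 0.0241 mA.

V_GS = 1.85 V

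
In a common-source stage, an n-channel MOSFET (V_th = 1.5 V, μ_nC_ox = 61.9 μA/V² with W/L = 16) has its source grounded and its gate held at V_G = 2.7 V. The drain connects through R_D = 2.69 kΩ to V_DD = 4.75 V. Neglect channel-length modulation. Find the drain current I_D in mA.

I_D = 0.713 mA

V_GS = V_G = 2.7 V, so V_ov = 2.7 − 1.5 = 1.2 V.
k_n = μ_nC_ox · (W/L) = 0.9904 mA/V².
Assume saturation: I_D = ½ k_n V_ov² = 0.5 × 0.9904 × 1.2² = 0.713 mA, giving V_DS = V_DD − I_D R_D = 4.75 − 0.713 × 2.69 = 2.83 V.
V_DS = 2.83 V ≥ V_ov = 1.2 V, confirming saturation.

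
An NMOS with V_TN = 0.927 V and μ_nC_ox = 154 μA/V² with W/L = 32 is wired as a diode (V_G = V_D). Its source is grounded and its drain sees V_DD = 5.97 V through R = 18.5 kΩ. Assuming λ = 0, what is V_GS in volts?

With gate tied to drain, V_GS = V_DS ≥ V_GS − V_TN, so the device is in saturation.
k_n = μ_nC_ox · (W/L) = 4.928 mA/V².
KCL at the drain: ½ k_n (V_GS − V_TN)² = (V_DD − V_GS)/R.
Let x = V_GS − 0.927. Then 45.6 x² + x − 5.043 = 0, giving x = 0.322 V (positive root), so V_GS = 1.25 V.
I_D = (V_DD − V_GS)/R = (5.97 − 1.25) / 18.5 = 0.255 mA.

V_GS = 1.25 V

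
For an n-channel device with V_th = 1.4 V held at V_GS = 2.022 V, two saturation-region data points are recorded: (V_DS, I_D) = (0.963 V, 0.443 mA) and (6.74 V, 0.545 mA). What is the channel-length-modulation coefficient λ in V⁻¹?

λ = 0.0414 V⁻¹

With V_GS fixed, I_D ∝ (1 + λ V_DS) in saturation, so I_D2/I_D1 = (1 + λ V_DS2)/(1 + λ V_DS1).
0.545/0.443 = 1.23 = (1 + 6.74 λ)/(1 + 0.963 λ).
Solving: λ (I_D1 V_DS2 − I_D2 V_DS1) = I_D2 − I_D1, so λ = (0.545 − 0.443) / (0.443 × 6.74 − 0.545 × 0.963) = 0.102 / 2.46 = 0.0414 V⁻¹.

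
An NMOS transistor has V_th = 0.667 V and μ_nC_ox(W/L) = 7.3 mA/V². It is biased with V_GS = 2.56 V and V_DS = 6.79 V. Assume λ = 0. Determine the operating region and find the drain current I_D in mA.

Saturation; I_D = 13.1 mA

V_ov = V_GS − V_th = 2.56 − 0.667 = 1.89 V.
Since V_DS = 6.79 V ≥ V_ov = 1.89 V, the device is in saturation.
I_D = ½ k_n V_ov² = 0.5 × 7.3 × 1.89² = 13.1 mA.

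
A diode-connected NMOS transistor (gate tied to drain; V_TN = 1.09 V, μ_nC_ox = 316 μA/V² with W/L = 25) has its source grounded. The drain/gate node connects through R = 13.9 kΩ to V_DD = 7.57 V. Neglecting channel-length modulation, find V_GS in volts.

With gate tied to drain, V_GS = V_DS ≥ V_GS − V_TN, so the device is in saturation.
k_n = μ_nC_ox · (W/L) = 7.9 mA/V².
KCL at the drain: ½ k_n (V_GS − V_TN)² = (V_DD − V_GS)/R.
Let x = V_GS − 1.09. Then 54.9 x² + x − 6.48 = 0, giving x = 0.335 V (positive root), so V_GS = 1.42 V.
I_D = (V_DD − V_GS)/R = (7.57 − 1.42) / 13.9 = 0.442 mA.

V_GS = 1.42 V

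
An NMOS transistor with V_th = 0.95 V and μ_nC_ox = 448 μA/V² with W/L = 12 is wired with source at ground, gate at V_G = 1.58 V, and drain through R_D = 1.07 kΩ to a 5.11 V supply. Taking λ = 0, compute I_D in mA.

V_GS = V_G = 1.58 V, so V_ov = 1.58 − 0.95 = 0.63 V.
k_n = μ_nC_ox · (W/L) = 5.376 mA/V².
Assume saturation: I_D = ½ k_n V_ov² = 0.5 × 5.376 × 0.63² = 1.07 mA, giving V_DS = V_DD − I_D R_D = 5.11 − 1.07 × 1.07 = 3.97 V.
V_DS = 3.97 V ≥ V_ov = 0.63 V, confirming saturation.

I_D = 1.07 mA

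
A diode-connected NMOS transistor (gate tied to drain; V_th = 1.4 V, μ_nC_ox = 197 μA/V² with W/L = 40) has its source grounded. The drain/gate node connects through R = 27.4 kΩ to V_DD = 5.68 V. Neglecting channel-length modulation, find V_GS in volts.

With gate tied to drain, V_GS = V_DS ≥ V_GS − V_th, so the device is in saturation.
k_n = μ_nC_ox · (W/L) = 7.88 mA/V².
KCL at the drain: ½ k_n (V_GS − V_th)² = (V_DD − V_GS)/R.
Let x = V_GS − 1.4. Then 108 x² + x − 4.28 = 0, giving x = 0.195 V (positive root), so V_GS = 1.59 V.
I_D = (V_DD − V_GS)/R = (5.68 − 1.59) / 27.4 = 0.149 mA.

V_GS = 1.59 V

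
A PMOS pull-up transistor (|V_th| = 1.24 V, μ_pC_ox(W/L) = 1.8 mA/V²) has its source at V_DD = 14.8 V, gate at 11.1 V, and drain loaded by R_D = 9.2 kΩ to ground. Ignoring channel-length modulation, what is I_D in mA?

V_SG = V_DD − V_G = 14.8 − 11.1 = 3.7 V, so V_ov = 3.7 − 1.24 = 2.46 V.
Assume saturation: I_D = ½ k_p V_ov² = 0.5 × 1.8 × 2.46² = 5.45 mA, giving V_SD = V_DD − I_D R_D = 14.8 − 5.45 × 9.2 = -35.3 V.
But -35.3 V < V_ov = 2.46 V, so the device is actually in triode.
In triode I_D = k_p[V_ov V_SD − ½ V_SD²] and I_D = (V_DD − V_SD)/R_D. Equating: 8.28 V_SD² − 41.74 V_SD + 14.8 = 0, giving V_SD = 0.384 V (the root below V_ov).
I_D = (14.8 − 0.384) / 9.2 = 1.57 mA.

I_D = 1.57 mA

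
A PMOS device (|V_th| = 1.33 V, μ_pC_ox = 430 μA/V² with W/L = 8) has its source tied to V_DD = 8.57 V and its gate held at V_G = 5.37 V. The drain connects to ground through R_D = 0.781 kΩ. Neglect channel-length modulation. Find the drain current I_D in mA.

V_SG = V_DD − V_G = 8.57 − 5.37 = 3.2 V, so V_ov = 3.2 − 1.33 = 1.87 V.
k_p = μ_pC_ox · (W/L) = 3.44 mA/V².
Assume saturation: I_D = ½ k_p V_ov² = 0.5 × 3.44 × 1.87² = 6.01 mA, giving V_SD = V_DD − I_D R_D = 8.57 − 6.01 × 0.781 = 3.87 V.
V_SD = 3.87 V ≥ V_ov = 1.87 V, confirming saturation.

I_D = 6.01 mA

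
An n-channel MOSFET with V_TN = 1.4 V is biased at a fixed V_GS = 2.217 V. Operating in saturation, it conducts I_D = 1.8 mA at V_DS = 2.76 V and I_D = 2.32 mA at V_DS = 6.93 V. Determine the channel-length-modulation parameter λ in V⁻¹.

λ = 0.0857 V⁻¹

With V_GS fixed, I_D ∝ (1 + λ V_DS) in saturation, so I_D2/I_D1 = (1 + λ V_DS2)/(1 + λ V_DS1).
2.32/1.8 = 1.289 = (1 + 6.93 λ)/(1 + 2.76 λ).
Solving: λ (I_D1 V_DS2 − I_D2 V_DS1) = I_D2 − I_D1, so λ = (2.32 − 1.8) / (1.8 × 6.93 − 2.32 × 2.76) = 0.52 / 6.07 = 0.0857 V⁻¹.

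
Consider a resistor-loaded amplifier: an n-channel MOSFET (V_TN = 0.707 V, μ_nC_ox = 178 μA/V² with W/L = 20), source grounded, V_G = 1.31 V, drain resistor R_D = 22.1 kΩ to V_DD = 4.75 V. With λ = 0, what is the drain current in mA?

I_D = 0.210 mA

V_GS = V_G = 1.31 V, so V_ov = 1.31 − 0.707 = 0.603 V.
k_n = μ_nC_ox · (W/L) = 3.56 mA/V².
Assume saturation: I_D = ½ k_n V_ov² = 0.5 × 3.56 × 0.603² = 0.647 mA, giving V_DS = V_DD − I_D R_D = 4.75 − 0.647 × 22.1 = -9.55 V.
But -9.55 V < V_ov = 0.603 V, so the device is actually in triode.
In triode I_D = k_n[V_ov V_DS − ½ V_DS²] and I_D = (V_DD − V_DS)/R_D. Equating: 39.3 V_DS² − 48.44 V_DS + 4.75 = 0, giving V_DS = 0.107 V (the root below V_ov).
I_D = (4.75 − 0.107) / 22.1 = 0.21 mA.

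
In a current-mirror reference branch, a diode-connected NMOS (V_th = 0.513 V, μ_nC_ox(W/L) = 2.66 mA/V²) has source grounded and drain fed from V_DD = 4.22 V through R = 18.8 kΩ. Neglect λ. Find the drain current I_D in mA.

With gate tied to drain, V_GS = V_DS ≥ V_GS − V_th, so the device is in saturation.
KCL at the drain: ½ k_n (V_GS − V_th)² = (V_DD − V_GS)/R.
Let x = V_GS − 0.513. Then 25 x² + x − 3.707 = 0, giving x = 0.366 V (positive root), so V_GS = 0.879 V.
I_D = (V_DD − V_GS)/R = (4.22 − 0.879) / 18.8 = 0.178 mA.

I_D = 0.178 mA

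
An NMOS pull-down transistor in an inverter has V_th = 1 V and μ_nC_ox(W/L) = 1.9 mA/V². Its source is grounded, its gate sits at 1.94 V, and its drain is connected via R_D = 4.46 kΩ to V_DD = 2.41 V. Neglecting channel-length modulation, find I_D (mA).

V_GS = V_G = 1.94 V, so V_ov = 1.94 − 1 = 0.94 V.
Assume saturation: I_D = ½ k_n V_ov² = 0.5 × 1.9 × 0.94² = 0.839 mA, giving V_DS = V_DD − I_D R_D = 2.41 − 0.839 × 4.46 = -1.33 V.
But -1.33 V < V_ov = 0.94 V, so the device is actually in triode.
In triode I_D = k_n[V_ov V_DS − ½ V_DS²] and I_D = (V_DD − V_DS)/R_D. Equating: 4.24 V_DS² − 8.966 V_DS + 2.41 = 0, giving V_DS = 0.316 V (the root below V_ov).
I_D = (2.41 − 0.316) / 4.46 = 0.47 mA.

I_D = 0.470 mA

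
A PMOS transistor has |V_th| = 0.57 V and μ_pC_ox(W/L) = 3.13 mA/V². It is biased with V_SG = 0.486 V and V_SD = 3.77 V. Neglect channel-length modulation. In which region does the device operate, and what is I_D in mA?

Cutoff; I_D = 0 mA

V_SG = 0.486 V < |V_th| = 0.57 V, so the transistor is in cutoff.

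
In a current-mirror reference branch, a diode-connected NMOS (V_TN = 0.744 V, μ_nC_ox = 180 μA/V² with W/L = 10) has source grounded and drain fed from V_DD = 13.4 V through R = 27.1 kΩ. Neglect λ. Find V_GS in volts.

With gate tied to drain, V_GS = V_DS ≥ V_GS − V_TN, so the device is in saturation.
k_n = μ_nC_ox · (W/L) = 1.8 mA/V².
KCL at the drain: ½ k_n (V_GS − V_TN)² = (V_DD − V_GS)/R.
Let x = V_GS − 0.744. Then 24.4 x² + x − 12.66 = 0, giving x = 0.7 V (positive root), so V_GS = 1.44 V.
I_D = (V_DD − V_GS)/R = (13.4 − 1.44) / 27.1 = 0.441 mA.

V_GS = 1.44 V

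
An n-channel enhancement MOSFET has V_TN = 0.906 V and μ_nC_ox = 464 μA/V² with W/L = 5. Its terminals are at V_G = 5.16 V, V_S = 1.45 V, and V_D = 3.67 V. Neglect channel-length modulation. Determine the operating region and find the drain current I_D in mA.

V_GS = V_G − V_S = 5.16 − 1.45 = 3.71 V; V_DS = V_D − V_S = 3.67 − 1.45 = 2.22 V.
k_n = μ_nC_ox · (W/L) = 2.32 mA/V².
V_ov = V_GS − V_TN = 3.71 − 0.906 = 2.8 V.
Since V_DS = 2.22 V < V_ov = 2.8 V, the device is in the triode region.
I_D = k_n [V_ov · V_DS − ½ V_DS²] = 2.32 × [2.8 × 2.22 − 0.5 × 2.22²] = 8.72 mA.

Triode; I_D = 8.72 mA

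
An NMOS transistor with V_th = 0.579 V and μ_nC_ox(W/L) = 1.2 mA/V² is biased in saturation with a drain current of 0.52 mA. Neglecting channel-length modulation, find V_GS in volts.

V_GS = 1.51 V

In saturation I_D = ½ k_n (V_GS − V_th)², so V_GS − V_th = √(2 I_D / k_n) = √(2 × 0.52 / 1.2) = 0.931 V.
V_GS = 0.579 + 0.931 = 1.51 V.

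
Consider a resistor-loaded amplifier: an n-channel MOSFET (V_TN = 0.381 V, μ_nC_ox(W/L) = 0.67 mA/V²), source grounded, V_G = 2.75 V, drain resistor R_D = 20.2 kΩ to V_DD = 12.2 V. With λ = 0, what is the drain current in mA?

I_D = 0.584 mA

V_GS = V_G = 2.75 V, so V_ov = 2.75 − 0.381 = 2.37 V.
Assume saturation: I_D = ½ k_n V_ov² = 0.5 × 0.67 × 2.37² = 1.88 mA, giving V_DS = V_DD − I_D R_D = 12.2 − 1.88 × 20.2 = -25.8 V.
But -25.8 V < V_ov = 2.37 V, so the device is actually in triode.
In triode I_D = k_n[V_ov V_DS − ½ V_DS²] and I_D = (V_DD − V_DS)/R_D. Equating: 6.77 V_DS² − 33.06 V_DS + 12.2 = 0, giving V_DS = 0.402 V (the root below V_ov).
I_D = (12.2 − 0.402) / 20.2 = 0.584 mA.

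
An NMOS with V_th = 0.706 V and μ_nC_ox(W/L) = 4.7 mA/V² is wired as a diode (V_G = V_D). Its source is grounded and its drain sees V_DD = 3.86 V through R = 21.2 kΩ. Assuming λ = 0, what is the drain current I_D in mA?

With gate tied to drain, V_GS = V_DS ≥ V_GS − V_th, so the device is in saturation.
KCL at the drain: ½ k_n (V_GS − V_th)² = (V_DD − V_GS)/R.
Let x = V_GS − 0.706. Then 49.8 x² + x − 3.154 = 0, giving x = 0.242 V (positive root), so V_GS = 0.948 V.
I_D = (V_DD − V_GS)/R = (3.86 − 0.948) / 21.2 = 0.137 mA.

I_D = 0.137 mA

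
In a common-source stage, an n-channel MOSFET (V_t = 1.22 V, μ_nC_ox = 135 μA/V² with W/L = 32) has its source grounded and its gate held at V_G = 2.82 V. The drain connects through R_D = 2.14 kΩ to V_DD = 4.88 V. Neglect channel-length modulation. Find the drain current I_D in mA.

I_D = 2.12 mA

V_GS = V_G = 2.82 V, so V_ov = 2.82 − 1.22 = 1.6 V.
k_n = μ_nC_ox · (W/L) = 4.32 mA/V².
Assume saturation: I_D = ½ k_n V_ov² = 0.5 × 4.32 × 1.6² = 5.53 mA, giving V_DS = V_DD − I_D R_D = 4.88 − 5.53 × 2.14 = -6.95 V.
But -6.95 V < V_ov = 1.6 V, so the device is actually in triode.
In triode I_D = k_n[V_ov V_DS − ½ V_DS²] and I_D = (V_DD − V_DS)/R_D. Equating: 4.62 V_DS² − 15.79 V_DS + 4.88 = 0, giving V_DS = 0.344 V (the root below V_ov).
I_D = (4.88 − 0.344) / 2.14 = 2.12 mA.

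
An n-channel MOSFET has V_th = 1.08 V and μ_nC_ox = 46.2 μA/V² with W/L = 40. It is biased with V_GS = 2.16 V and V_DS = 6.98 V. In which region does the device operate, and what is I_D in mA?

k_n = μ_nC_ox · (W/L) = 1.848 mA/V².
V_ov = V_GS − V_th = 2.16 − 1.08 = 1.08 V.
Since V_DS = 6.98 V ≥ V_ov = 1.08 V, the device is in saturation.
I_D = ½ k_n V_ov² = 0.5 × 1.848 × 1.08² = 1.08 mA.

Saturation; I_D = 1.08 mA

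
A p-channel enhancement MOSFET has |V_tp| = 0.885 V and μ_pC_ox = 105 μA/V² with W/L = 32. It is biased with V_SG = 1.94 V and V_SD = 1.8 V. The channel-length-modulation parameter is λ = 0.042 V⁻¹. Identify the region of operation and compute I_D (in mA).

Saturation; I_D = 2.01 mA

k_p = μ_pC_ox · (W/L) = 3.36 mA/V².
V_ov = V_SG − |V_tp| = 1.94 − 0.885 = 1.05 V.
Since V_SD = 1.8 V ≥ V_ov = 1.05 V, the device is in saturation.
I_D = ½ k_p V_ov² (1 + λ V_SD) = 0.5 × 3.36 × 1.05² × (1 + 0.042 × 1.8) = 2.01 mA.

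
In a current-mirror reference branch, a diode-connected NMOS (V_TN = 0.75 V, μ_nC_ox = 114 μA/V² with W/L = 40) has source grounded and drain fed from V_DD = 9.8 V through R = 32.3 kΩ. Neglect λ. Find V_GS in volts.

With gate tied to drain, V_GS = V_DS ≥ V_GS − V_TN, so the device is in saturation.
k_n = μ_nC_ox · (W/L) = 4.56 mA/V².
KCL at the drain: ½ k_n (V_GS − V_TN)² = (V_DD − V_GS)/R.
Let x = V_GS − 0.75. Then 73.6 x² + x − 9.05 = 0, giving x = 0.344 V (positive root), so V_GS = 1.09 V.
I_D = (V_DD − V_GS)/R = (9.8 − 1.09) / 32.3 = 0.27 mA.

V_GS = 1.09 V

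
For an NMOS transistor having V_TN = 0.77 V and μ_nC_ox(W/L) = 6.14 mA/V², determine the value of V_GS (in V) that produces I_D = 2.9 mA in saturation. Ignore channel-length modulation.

V_GS = 1.74 V

In saturation I_D = ½ k_n (V_GS − V_TN)², so V_GS − V_TN = √(2 I_D / k_n) = √(2 × 2.9 / 6.14) = 0.972 V.
V_GS = 0.77 + 0.972 = 1.74 V.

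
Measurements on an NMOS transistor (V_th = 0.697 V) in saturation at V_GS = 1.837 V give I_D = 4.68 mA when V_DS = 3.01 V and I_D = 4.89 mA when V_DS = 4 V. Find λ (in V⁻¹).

λ = 0.0525 V⁻¹

With V_GS fixed, I_D ∝ (1 + λ V_DS) in saturation, so I_D2/I_D1 = (1 + λ V_DS2)/(1 + λ V_DS1).
4.89/4.68 = 1.045 = (1 + 4 λ)/(1 + 3.01 λ).
Solving: λ (I_D1 V_DS2 − I_D2 V_DS1) = I_D2 − I_D1, so λ = (4.89 − 4.68) / (4.68 × 4 − 4.89 × 3.01) = 0.21 / 4 = 0.0525 V⁻¹.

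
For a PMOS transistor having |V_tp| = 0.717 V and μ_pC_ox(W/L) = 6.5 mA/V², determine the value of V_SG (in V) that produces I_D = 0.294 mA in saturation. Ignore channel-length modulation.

V_SG = 1.02 V

In saturation I_D = ½ k_p (V_SG − |V_tp|)², so V_SG − |V_tp| = √(2 I_D / k_p) = √(2 × 0.294 / 6.5) = 0.301 V.
V_SG = 0.717 + 0.301 = 1.02 V.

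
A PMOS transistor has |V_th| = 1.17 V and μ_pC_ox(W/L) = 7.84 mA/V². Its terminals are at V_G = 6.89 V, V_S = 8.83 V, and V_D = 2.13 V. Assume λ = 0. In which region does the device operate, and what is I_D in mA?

Saturation; I_D = 2.32 mA

V_SG = V_S − V_G = 8.83 − 6.89 = 1.94 V; V_SD = V_S − V_D = 8.83 − 2.13 = 6.7 V.
V_ov = V_SG − |V_th| = 1.94 − 1.17 = 0.77 V.
Since V_SD = 6.7 V ≥ V_ov = 0.77 V, the device is in saturation.
I_D = ½ k_p V_ov² = 0.5 × 7.84 × 0.77² = 2.32 mA.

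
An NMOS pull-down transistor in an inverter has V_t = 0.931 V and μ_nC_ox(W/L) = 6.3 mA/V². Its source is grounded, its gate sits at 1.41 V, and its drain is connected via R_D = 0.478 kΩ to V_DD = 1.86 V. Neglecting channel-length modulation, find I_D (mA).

I_D = 0.723 mA

V_GS = V_G = 1.41 V, so V_ov = 1.41 − 0.931 = 0.479 V.
Assume saturation: I_D = ½ k_n V_ov² = 0.5 × 6.3 × 0.479² = 0.723 mA, giving V_DS = V_DD − I_D R_D = 1.86 − 0.723 × 0.478 = 1.51 V.
V_DS = 1.51 V ≥ V_ov = 0.479 V, confirming saturation.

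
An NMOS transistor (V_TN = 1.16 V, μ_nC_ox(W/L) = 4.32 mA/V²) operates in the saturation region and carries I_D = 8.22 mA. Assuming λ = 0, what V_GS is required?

In saturation I_D = ½ k_n (V_GS − V_TN)², so V_GS − V_TN = √(2 I_D / k_n) = √(2 × 8.22 / 4.32) = 1.95 V.
V_GS = 1.16 + 1.95 = 3.11 V.

V_GS = 3.11 V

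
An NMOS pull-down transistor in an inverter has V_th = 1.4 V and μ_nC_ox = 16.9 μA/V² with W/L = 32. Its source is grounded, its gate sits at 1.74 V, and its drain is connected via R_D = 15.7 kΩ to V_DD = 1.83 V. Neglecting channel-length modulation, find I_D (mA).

I_D = 0.0313 mA

V_GS = V_G = 1.74 V, so V_ov = 1.74 − 1.4 = 0.34 V.
k_n = μ_nC_ox · (W/L) = 0.5408 mA/V².
Assume saturation: I_D = ½ k_n V_ov² = 0.5 × 0.5408 × 0.34² = 0.0313 mA, giving V_DS = V_DD − I_D R_D = 1.83 − 0.0313 × 15.7 = 1.34 V.
V_DS = 1.34 V ≥ V_ov = 0.34 V, confirming saturation.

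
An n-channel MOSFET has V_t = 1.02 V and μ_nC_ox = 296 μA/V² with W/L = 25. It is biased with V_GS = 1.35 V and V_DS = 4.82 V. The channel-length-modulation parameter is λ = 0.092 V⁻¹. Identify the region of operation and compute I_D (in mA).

Saturation; I_D = 0.582 mA

k_n = μ_nC_ox · (W/L) = 7.4 mA/V².
V_ov = V_GS − V_t = 1.35 − 1.02 = 0.33 V.
Since V_DS = 4.82 V ≥ V_ov = 0.33 V, the device is in saturation.
I_D = ½ k_n V_ov² (1 + λ V_DS) = 0.5 × 7.4 × 0.33² × (1 + 0.092 × 4.82) = 0.582 mA.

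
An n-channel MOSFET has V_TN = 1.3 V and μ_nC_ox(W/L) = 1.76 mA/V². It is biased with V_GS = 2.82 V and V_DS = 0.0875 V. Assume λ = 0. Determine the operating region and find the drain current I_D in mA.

V_ov = V_GS − V_TN = 2.82 − 1.3 = 1.52 V.
Since V_DS = 0.0875 V < V_ov = 1.52 V, the device is in the triode region.
I_D = k_n [V_ov · V_DS − ½ V_DS²] = 1.76 × [1.52 × 0.0875 − 0.5 × 0.0875²] = 0.227 mA.

Triode; I_D = 0.227 mA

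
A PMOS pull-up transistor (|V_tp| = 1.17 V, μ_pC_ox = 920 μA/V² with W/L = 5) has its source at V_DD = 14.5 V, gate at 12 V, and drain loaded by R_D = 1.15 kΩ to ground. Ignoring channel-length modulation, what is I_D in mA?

V_SG = V_DD − V_G = 14.5 − 12 = 2.5 V, so V_ov = 2.5 − 1.17 = 1.33 V.
k_p = μ_pC_ox · (W/L) = 4.6 mA/V².
Assume saturation: I_D = ½ k_p V_ov² = 0.5 × 4.6 × 1.33² = 4.07 mA, giving V_SD = V_DD − I_D R_D = 14.5 − 4.07 × 1.15 = 9.82 V.
V_SD = 9.82 V ≥ V_ov = 1.33 V, confirming saturation.

I_D = 4.07 mA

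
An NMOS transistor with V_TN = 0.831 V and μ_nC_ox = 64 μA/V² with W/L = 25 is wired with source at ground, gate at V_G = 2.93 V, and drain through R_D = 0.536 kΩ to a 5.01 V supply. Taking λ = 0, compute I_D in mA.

V_GS = V_G = 2.93 V, so V_ov = 2.93 − 0.831 = 2.1 V.
k_n = μ_nC_ox · (W/L) = 1.6 mA/V².
Assume saturation: I_D = ½ k_n V_ov² = 0.5 × 1.6 × 2.1² = 3.52 mA, giving V_DS = V_DD − I_D R_D = 5.01 − 3.52 × 0.536 = 3.12 V.
V_DS = 3.12 V ≥ V_ov = 2.1 V, confirming saturation.

I_D = 3.52 mA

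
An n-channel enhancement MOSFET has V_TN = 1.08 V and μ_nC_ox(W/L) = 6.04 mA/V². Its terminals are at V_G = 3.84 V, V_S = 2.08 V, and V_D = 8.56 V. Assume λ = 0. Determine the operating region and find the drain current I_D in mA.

V_GS = V_G − V_S = 3.84 − 2.08 = 1.76 V; V_DS = V_D − V_S = 8.56 − 2.08 = 6.48 V.
V_ov = V_GS − V_TN = 1.76 − 1.08 = 0.68 V.
Since V_DS = 6.48 V ≥ V_ov = 0.68 V, the device is in saturation.
I_D = ½ k_n V_ov² = 0.5 × 6.04 × 0.68² = 1.4 mA.

Saturation; I_D = 1.40 mA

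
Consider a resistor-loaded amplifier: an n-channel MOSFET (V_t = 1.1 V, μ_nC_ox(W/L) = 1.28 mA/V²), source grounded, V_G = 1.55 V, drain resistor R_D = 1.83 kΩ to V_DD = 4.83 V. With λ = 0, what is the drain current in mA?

I_D = 0.130 mA

V_GS = V_G = 1.55 V, so V_ov = 1.55 − 1.1 = 0.45 V.
Assume saturation: I_D = ½ k_n V_ov² = 0.5 × 1.28 × 0.45² = 0.13 mA, giving V_DS = V_DD − I_D R_D = 4.83 − 0.13 × 1.83 = 4.59 V.
V_DS = 4.59 V ≥ V_ov = 0.45 V, confirming saturation.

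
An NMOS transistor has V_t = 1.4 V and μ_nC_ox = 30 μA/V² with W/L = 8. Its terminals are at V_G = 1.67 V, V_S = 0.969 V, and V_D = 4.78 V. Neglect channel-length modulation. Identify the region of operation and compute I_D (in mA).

Cutoff; I_D = 0 mA

V_GS = V_G − V_S = 1.67 − 0.969 = 0.701 V; V_DS = V_D − V_S = 4.78 − 0.969 = 3.81 V.
V_GS = 0.701 V < V_t = 1.4 V, so the transistor is in cutoff.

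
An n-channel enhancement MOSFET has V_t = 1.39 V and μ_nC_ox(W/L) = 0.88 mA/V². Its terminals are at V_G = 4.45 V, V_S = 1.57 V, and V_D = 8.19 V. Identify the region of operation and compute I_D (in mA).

V_GS = V_G − V_S = 4.45 − 1.57 = 2.88 V; V_DS = V_D − V_S = 8.19 − 1.57 = 6.62 V.
V_ov = V_GS − V_t = 2.88 − 1.39 = 1.49 V.
Since V_DS = 6.62 V ≥ V_ov = 1.49 V, the device is in saturation.
I_D = ½ k_n V_ov² = 0.5 × 0.88 × 1.49² = 0.977 mA.

Saturation; I_D = 0.977 mA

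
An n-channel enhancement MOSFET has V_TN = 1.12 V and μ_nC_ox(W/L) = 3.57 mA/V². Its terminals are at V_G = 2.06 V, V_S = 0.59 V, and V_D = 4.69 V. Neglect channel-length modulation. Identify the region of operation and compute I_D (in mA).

V_GS = V_G − V_S = 2.06 − 0.59 = 1.47 V; V_DS = V_D − V_S = 4.69 − 0.59 = 4.1 V.
V_ov = V_GS − V_TN = 1.47 − 1.12 = 0.35 V.
Since V_DS = 4.1 V ≥ V_ov = 0.35 V, the device is in saturation.
I_D = ½ k_n V_ov² = 0.5 × 3.57 × 0.35² = 0.219 mA.

Saturation; I_D = 0.219 mA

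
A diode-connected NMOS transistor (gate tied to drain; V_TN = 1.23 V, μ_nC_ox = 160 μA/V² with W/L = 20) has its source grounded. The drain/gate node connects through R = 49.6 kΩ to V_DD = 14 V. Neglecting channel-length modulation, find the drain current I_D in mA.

I_D = 0.249 mA

With gate tied to drain, V_GS = V_DS ≥ V_GS − V_TN, so the device is in saturation.
k_n = μ_nC_ox · (W/L) = 3.2 mA/V².
KCL at the drain: ½ k_n (V_GS − V_TN)² = (V_DD − V_GS)/R.
Let x = V_GS − 1.23. Then 79.4 x² + x − 12.77 = 0, giving x = 0.395 V (positive root), so V_GS = 1.62 V.
I_D = (V_DD − V_GS)/R = (14 − 1.62) / 49.6 = 0.249 mA.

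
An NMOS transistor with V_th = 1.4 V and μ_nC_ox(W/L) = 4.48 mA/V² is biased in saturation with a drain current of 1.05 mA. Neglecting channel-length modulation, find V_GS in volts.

V_GS = 2.08 V

In saturation I_D = ½ k_n (V_GS − V_th)², so V_GS − V_th = √(2 I_D / k_n) = √(2 × 1.05 / 4.48) = 0.685 V.
V_GS = 1.4 + 0.685 = 2.08 V.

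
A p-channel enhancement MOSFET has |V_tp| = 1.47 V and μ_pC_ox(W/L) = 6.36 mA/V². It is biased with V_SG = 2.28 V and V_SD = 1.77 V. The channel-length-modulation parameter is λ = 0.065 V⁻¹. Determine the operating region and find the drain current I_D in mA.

Saturation; I_D = 2.33 mA

V_ov = V_SG − |V_tp| = 2.28 − 1.47 = 0.81 V.
Since V_SD = 1.77 V ≥ V_ov = 0.81 V, the device is in saturation.
I_D = ½ k_p V_ov² (1 + λ V_SD) = 0.5 × 6.36 × 0.81² × (1 + 0.065 × 1.77) = 2.33 mA.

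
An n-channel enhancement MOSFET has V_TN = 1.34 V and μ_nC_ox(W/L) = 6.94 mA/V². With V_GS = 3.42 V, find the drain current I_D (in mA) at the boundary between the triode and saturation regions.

I_D = 15.0 mA

At the boundary V_DS = V_ov = V_GS − V_TN = 3.42 − 1.34 = 2.08 V.
I_D = ½ k_n V_ov² = 0.5 × 6.94 × 2.08² = 15 mA.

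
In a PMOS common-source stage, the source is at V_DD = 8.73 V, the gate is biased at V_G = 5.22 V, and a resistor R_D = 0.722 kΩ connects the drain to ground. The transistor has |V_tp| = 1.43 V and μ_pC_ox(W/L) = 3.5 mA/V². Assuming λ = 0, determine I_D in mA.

V_SG = V_DD − V_G = 8.73 − 5.22 = 3.51 V, so V_ov = 3.51 − 1.43 = 2.08 V.
Assume saturation: I_D = ½ k_p V_ov² = 0.5 × 3.5 × 2.08² = 7.57 mA, giving V_SD = V_DD − I_D R_D = 8.73 − 7.57 × 0.722 = 3.26 V.
V_SD = 3.26 V ≥ V_ov = 2.08 V, confirming saturation.

I_D = 7.57 mA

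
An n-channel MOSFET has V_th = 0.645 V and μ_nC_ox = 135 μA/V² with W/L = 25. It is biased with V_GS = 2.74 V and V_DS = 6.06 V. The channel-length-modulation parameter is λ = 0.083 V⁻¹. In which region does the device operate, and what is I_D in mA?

k_n = μ_nC_ox · (W/L) = 3.375 mA/V².
V_ov = V_GS − V_th = 2.74 − 0.645 = 2.1 V.
Since V_DS = 6.06 V ≥ V_ov = 2.1 V, the device is in saturation.
I_D = ½ k_n V_ov² (1 + λ V_DS) = 0.5 × 3.375 × 2.1² × (1 + 0.083 × 6.06) = 11.1 mA.

Saturation; I_D = 11.1 mA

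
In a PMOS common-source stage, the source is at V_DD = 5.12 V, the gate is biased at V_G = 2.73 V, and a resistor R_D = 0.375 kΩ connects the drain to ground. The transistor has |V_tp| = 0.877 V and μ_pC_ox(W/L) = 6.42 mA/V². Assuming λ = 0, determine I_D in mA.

V_SG = V_DD − V_G = 5.12 − 2.73 = 2.39 V, so V_ov = 2.39 − 0.877 = 1.51 V.
Assume saturation: I_D = ½ k_p V_ov² = 0.5 × 6.42 × 1.51² = 7.35 mA, giving V_SD = V_DD − I_D R_D = 5.12 − 7.35 × 0.375 = 2.36 V.
V_SD = 2.36 V ≥ V_ov = 1.51 V, confirming saturation.

I_D = 7.35 mA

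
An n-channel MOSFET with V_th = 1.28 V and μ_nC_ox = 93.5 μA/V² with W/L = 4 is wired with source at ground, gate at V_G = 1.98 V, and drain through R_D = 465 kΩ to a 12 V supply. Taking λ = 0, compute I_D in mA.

I_D = 0.0256 mA

V_GS = V_G = 1.98 V, so V_ov = 1.98 − 1.28 = 0.7 V.
k_n = μ_nC_ox · (W/L) = 0.374 mA/V².
Assume saturation: I_D = ½ k_n V_ov² = 0.5 × 0.374 × 0.7² = 0.0916 mA, giving V_DS = V_DD − I_D R_D = 12 − 0.0916 × 465 = -30.6 V.
But -30.6 V < V_ov = 0.7 V, so the device is actually in triode.
In triode I_D = k_n[V_ov V_DS − ½ V_DS²] and I_D = (V_DD − V_DS)/R_D. Equating: 87 V_DS² − 122.7 V_DS + 12 = 0, giving V_DS = 0.106 V (the root below V_ov).
I_D = (12 − 0.106) / 465 = 0.0256 mA.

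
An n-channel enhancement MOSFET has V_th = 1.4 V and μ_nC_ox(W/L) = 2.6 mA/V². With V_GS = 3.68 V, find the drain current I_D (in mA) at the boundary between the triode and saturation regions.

I_D = 6.76 mA

At the boundary V_DS = V_ov = V_GS − V_th = 3.68 − 1.4 = 2.28 V.
I_D = ½ k_n V_ov² = 0.5 × 2.6 × 2.28² = 6.76 mA.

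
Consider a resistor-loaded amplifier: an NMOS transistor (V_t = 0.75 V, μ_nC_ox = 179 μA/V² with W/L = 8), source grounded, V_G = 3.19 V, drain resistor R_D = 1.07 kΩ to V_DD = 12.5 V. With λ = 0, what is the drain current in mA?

I_D = 4.26 mA

V_GS = V_G = 3.19 V, so V_ov = 3.19 − 0.75 = 2.44 V.
k_n = μ_nC_ox · (W/L) = 1.432 mA/V².
Assume saturation: I_D = ½ k_n V_ov² = 0.5 × 1.432 × 2.44² = 4.26 mA, giving V_DS = V_DD − I_D R_D = 12.5 − 4.26 × 1.07 = 7.94 V.
V_DS = 7.94 V ≥ V_ov = 2.44 V, confirming saturation.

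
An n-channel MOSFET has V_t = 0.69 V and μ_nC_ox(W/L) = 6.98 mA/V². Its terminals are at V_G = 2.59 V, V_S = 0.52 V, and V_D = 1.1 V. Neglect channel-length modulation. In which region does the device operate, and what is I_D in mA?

Triode; I_D = 4.41 mA

V_GS = V_G − V_S = 2.59 − 0.52 = 2.07 V; V_DS = V_D − V_S = 1.1 − 0.52 = 0.58 V.
V_ov = V_GS − V_t = 2.07 − 0.69 = 1.38 V.
Since V_DS = 0.58 V < V_ov = 1.38 V, the device is in the triode region.
I_D = k_n [V_ov · V_DS − ½ V_DS²] = 6.98 × [1.38 × 0.58 − 0.5 × 0.58²] = 4.41 mA.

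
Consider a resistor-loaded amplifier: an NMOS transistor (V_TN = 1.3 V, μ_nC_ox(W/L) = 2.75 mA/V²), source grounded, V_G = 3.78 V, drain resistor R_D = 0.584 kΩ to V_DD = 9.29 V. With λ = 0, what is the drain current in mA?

V_GS = V_G = 3.78 V, so V_ov = 3.78 − 1.3 = 2.48 V.
Assume saturation: I_D = ½ k_n V_ov² = 0.5 × 2.75 × 2.48² = 8.46 mA, giving V_DS = V_DD − I_D R_D = 9.29 − 8.46 × 0.584 = 4.35 V.
V_DS = 4.35 V ≥ V_ov = 2.48 V, confirming saturation.

I_D = 8.46 mA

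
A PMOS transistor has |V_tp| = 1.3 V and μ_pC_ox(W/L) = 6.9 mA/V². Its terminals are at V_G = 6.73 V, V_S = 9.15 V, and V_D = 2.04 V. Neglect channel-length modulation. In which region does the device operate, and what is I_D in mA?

V_SG = V_S − V_G = 9.15 − 6.73 = 2.42 V; V_SD = V_S − V_D = 9.15 − 2.04 = 7.11 V.
V_ov = V_SG − |V_tp| = 2.42 − 1.3 = 1.12 V.
Since V_SD = 7.11 V ≥ V_ov = 1.12 V, the device is in saturation.
I_D = ½ k_p V_ov² = 0.5 × 6.9 × 1.12² = 4.33 mA.

Saturation; I_D = 4.33 mA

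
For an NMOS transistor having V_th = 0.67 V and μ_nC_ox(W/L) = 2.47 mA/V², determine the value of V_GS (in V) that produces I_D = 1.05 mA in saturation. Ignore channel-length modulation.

V_GS = 1.59 V

In saturation I_D = ½ k_n (V_GS − V_th)², so V_GS − V_th = √(2 I_D / k_n) = √(2 × 1.05 / 2.47) = 0.922 V.
V_GS = 0.67 + 0.922 = 1.59 V.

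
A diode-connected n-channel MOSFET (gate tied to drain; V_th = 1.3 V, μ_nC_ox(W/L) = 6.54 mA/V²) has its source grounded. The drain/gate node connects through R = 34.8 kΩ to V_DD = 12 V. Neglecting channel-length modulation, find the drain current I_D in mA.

I_D = 0.299 mA

With gate tied to drain, V_GS = V_DS ≥ V_GS − V_th, so the device is in saturation.
KCL at the drain: ½ k_n (V_GS − V_th)² = (V_DD − V_GS)/R.
Let x = V_GS − 1.3. Then 114 x² + x − 10.7 = 0, giving x = 0.302 V (positive root), so V_GS = 1.6 V.
I_D = (V_DD − V_GS)/R = (12 − 1.6) / 34.8 = 0.299 mA.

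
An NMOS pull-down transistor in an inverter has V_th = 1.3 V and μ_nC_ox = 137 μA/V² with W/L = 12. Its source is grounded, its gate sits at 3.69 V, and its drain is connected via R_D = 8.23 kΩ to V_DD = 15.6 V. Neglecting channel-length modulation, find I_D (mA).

V_GS = V_G = 3.69 V, so V_ov = 3.69 − 1.3 = 2.39 V.
k_n = μ_nC_ox · (W/L) = 1.644 mA/V².
Assume saturation: I_D = ½ k_n V_ov² = 0.5 × 1.644 × 2.39² = 4.7 mA, giving V_DS = V_DD − I_D R_D = 15.6 − 4.7 × 8.23 = -23 V.
But -23 V < V_ov = 2.39 V, so the device is actually in triode.
In triode I_D = k_n[V_ov V_DS − ½ V_DS²] and I_D = (V_DD − V_DS)/R_D. Equating: 6.77 V_DS² − 33.34 V_DS + 15.6 = 0, giving V_DS = 0.524 V (the root below V_ov).
I_D = (15.6 − 0.524) / 8.23 = 1.83 mA.

I_D = 1.83 mA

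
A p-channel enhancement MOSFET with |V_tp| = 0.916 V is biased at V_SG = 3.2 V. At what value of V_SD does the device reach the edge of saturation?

The boundary between triode and saturation is V_SD = V_SG − |V_tp| = V_ov.
V_ov = 3.2 − 0.916 = 2.28 V.

V_SD,sat = 2.28 V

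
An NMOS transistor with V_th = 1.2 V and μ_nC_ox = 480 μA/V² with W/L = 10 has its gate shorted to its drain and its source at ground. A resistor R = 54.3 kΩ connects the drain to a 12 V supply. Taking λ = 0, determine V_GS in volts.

V_GS = 1.48 V

With gate tied to drain, V_GS = V_DS ≥ V_GS − V_th, so the device is in saturation.
k_n = μ_nC_ox · (W/L) = 4.8 mA/V².
KCL at the drain: ½ k_n (V_GS − V_th)² = (V_DD − V_GS)/R.
Let x = V_GS − 1.2. Then 130 x² + x − 10.8 = 0, giving x = 0.284 V (positive root), so V_GS = 1.48 V.
I_D = (V_DD − V_GS)/R = (12 − 1.48) / 54.3 = 0.194 mA.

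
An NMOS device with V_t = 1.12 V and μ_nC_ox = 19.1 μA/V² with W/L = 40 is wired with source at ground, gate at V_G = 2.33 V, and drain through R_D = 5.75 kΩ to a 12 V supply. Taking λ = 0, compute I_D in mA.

V_GS = V_G = 2.33 V, so V_ov = 2.33 − 1.12 = 1.21 V.
k_n = μ_nC_ox · (W/L) = 0.764 mA/V².
Assume saturation: I_D = ½ k_n V_ov² = 0.5 × 0.764 × 1.21² = 0.559 mA, giving V_DS = V_DD − I_D R_D = 12 − 0.559 × 5.75 = 8.78 V.
V_DS = 8.78 V ≥ V_ov = 1.21 V, confirming saturation.

I_D = 0.559 mA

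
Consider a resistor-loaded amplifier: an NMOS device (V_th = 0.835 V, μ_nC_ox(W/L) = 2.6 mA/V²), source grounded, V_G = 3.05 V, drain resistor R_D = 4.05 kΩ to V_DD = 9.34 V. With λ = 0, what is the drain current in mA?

I_D = 2.20 mA

V_GS = V_G = 3.05 V, so V_ov = 3.05 − 0.835 = 2.21 V.
Assume saturation: I_D = ½ k_n V_ov² = 0.5 × 2.6 × 2.21² = 6.38 mA, giving V_DS = V_DD − I_D R_D = 9.34 − 6.38 × 4.05 = -16.5 V.
But -16.5 V < V_ov = 2.21 V, so the device is actually in triode.
In triode I_D = k_n[V_ov V_DS − ½ V_DS²] and I_D = (V_DD − V_DS)/R_D. Equating: 5.26 V_DS² − 24.32 V_DS + 9.34 = 0, giving V_DS = 0.423 V (the root below V_ov).
I_D = (9.34 − 0.423) / 4.05 = 2.2 mA.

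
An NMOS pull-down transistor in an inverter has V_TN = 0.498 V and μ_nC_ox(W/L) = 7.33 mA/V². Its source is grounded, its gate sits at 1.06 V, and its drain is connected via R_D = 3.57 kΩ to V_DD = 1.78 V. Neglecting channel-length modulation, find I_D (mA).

I_D = 0.463 mA

V_GS = V_G = 1.06 V, so V_ov = 1.06 − 0.498 = 0.562 V.
Assume saturation: I_D = ½ k_n V_ov² = 0.5 × 7.33 × 0.562² = 1.16 mA, giving V_DS = V_DD − I_D R_D = 1.78 − 1.16 × 3.57 = -2.35 V.
But -2.35 V < V_ov = 0.562 V, so the device is actually in triode.
In triode I_D = k_n[V_ov V_DS − ½ V_DS²] and I_D = (V_DD − V_DS)/R_D. Equating: 13.1 V_DS² − 15.71 V_DS + 1.78 = 0, giving V_DS = 0.127 V (the root below V_ov).
I_D = (1.78 − 0.127) / 3.57 = 0.463 mA.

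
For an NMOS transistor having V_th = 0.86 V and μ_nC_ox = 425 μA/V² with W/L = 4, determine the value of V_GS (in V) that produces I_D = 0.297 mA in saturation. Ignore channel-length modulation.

k_n = μ_nC_ox · (W/L) = 1.7 mA/V².
In saturation I_D = ½ k_n (V_GS − V_th)², so V_GS − V_th = √(2 I_D / k_n) = √(2 × 0.297 / 1.7) = 0.591 V.
V_GS = 0.86 + 0.591 = 1.45 V.

V_GS = 1.45 V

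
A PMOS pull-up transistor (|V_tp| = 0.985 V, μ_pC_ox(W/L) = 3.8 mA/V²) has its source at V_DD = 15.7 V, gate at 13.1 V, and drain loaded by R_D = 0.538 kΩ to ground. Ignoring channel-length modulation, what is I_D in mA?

I_D = 4.96 mA

V_SG = V_DD − V_G = 15.7 − 13.1 = 2.6 V, so V_ov = 2.6 − 0.985 = 1.61 V.
Assume saturation: I_D = ½ k_p V_ov² = 0.5 × 3.8 × 1.61² = 4.96 mA, giving V_SD = V_DD − I_D R_D = 15.7 − 4.96 × 0.538 = 13 V.
V_SD = 13 V ≥ V_ov = 1.61 V, confirming saturation.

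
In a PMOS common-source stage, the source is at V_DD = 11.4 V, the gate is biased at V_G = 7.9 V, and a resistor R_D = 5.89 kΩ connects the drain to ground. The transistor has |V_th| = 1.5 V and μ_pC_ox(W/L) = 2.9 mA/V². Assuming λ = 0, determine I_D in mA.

V_SG = V_DD − V_G = 11.4 − 7.9 = 3.5 V, so V_ov = 3.5 − 1.5 = 2 V.
Assume saturation: I_D = ½ k_p V_ov² = 0.5 × 2.9 × 2² = 5.8 mA, giving V_SD = V_DD − I_D R_D = 11.4 − 5.8 × 5.89 = -22.8 V.
But -22.8 V < V_ov = 2 V, so the device is actually in triode.
In triode I_D = k_p[V_ov V_SD − ½ V_SD²] and I_D = (V_DD − V_SD)/R_D. Equating: 8.54 V_SD² − 35.16 V_SD + 11.4 = 0, giving V_SD = 0.355 V (the root below V_ov).
I_D = (11.4 − 0.355) / 5.89 = 1.88 mA.

I_D = 1.88 mA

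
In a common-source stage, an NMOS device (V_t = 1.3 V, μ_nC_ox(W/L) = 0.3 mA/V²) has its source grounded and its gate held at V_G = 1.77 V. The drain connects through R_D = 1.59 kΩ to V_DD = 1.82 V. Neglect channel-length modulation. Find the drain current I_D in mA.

V_GS = V_G = 1.77 V, so V_ov = 1.77 − 1.3 = 0.47 V.
Assume saturation: I_D = ½ k_n V_ov² = 0.5 × 0.3 × 0.47² = 0.0331 mA, giving V_DS = V_DD − I_D R_D = 1.82 − 0.0331 × 1.59 = 1.77 V.
V_DS = 1.77 V ≥ V_ov = 0.47 V, confirming saturation.

I_D = 0.0331 mA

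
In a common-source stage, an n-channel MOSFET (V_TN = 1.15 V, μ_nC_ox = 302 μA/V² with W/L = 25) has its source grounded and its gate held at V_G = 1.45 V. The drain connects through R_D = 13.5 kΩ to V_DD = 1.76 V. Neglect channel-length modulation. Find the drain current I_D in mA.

I_D = 0.126 mA

V_GS = V_G = 1.45 V, so V_ov = 1.45 − 1.15 = 0.3 V.
k_n = μ_nC_ox · (W/L) = 7.55 mA/V².
Assume saturation: I_D = ½ k_n V_ov² = 0.5 × 7.55 × 0.3² = 0.34 mA, giving V_DS = V_DD − I_D R_D = 1.76 − 0.34 × 13.5 = -2.83 V.
But -2.83 V < V_ov = 0.3 V, so the device is actually in triode.
In triode I_D = k_n[V_ov V_DS − ½ V_DS²] and I_D = (V_DD − V_DS)/R_D. Equating: 51 V_DS² − 31.58 V_DS + 1.76 = 0, giving V_DS = 0.0619 V (the root below V_ov).
I_D = (1.76 − 0.0619) / 13.5 = 0.126 mA.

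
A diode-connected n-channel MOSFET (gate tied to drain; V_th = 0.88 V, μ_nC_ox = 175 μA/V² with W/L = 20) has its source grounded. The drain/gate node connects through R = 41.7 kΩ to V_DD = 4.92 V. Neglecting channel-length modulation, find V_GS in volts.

With gate tied to drain, V_GS = V_DS ≥ V_GS − V_th, so the device is in saturation.
k_n = μ_nC_ox · (W/L) = 3.5 mA/V².
KCL at the drain: ½ k_n (V_GS − V_th)² = (V_DD − V_GS)/R.
Let x = V_GS − 0.88. Then 73 x² + x − 4.04 = 0, giving x = 0.229 V (positive root), so V_GS = 1.11 V.
I_D = (V_DD − V_GS)/R = (4.92 − 1.11) / 41.7 = 0.0914 mA.

V_GS = 1.11 V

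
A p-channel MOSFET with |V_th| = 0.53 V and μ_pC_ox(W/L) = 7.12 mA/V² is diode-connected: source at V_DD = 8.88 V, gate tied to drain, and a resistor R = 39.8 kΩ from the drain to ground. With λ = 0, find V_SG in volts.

V_SG = 0.769 V

With gate tied to drain, V_SG = V_SD ≥ V_SG − |V_th|, so the device is in saturation.
KCL at the drain: ½ k_p (V_SG − |V_th|)² = (V_DD − V_SG)/R.
Let x = V_SG − 0.53. Then 142 x² + x − 8.35 = 0, giving x = 0.239 V (positive root), so V_SG = 0.769 V.
I_D = (V_DD − V_SG)/R = (8.88 − 0.769) / 39.8 = 0.204 mA.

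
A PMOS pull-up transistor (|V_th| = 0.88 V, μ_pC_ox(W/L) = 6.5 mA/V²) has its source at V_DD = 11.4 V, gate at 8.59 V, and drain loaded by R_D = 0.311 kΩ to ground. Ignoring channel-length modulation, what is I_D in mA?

V_SG = V_DD − V_G = 11.4 − 8.59 = 2.81 V, so V_ov = 2.81 − 0.88 = 1.93 V.
Assume saturation: I_D = ½ k_p V_ov² = 0.5 × 6.5 × 1.93² = 12.1 mA, giving V_SD = V_DD − I_D R_D = 11.4 − 12.1 × 0.311 = 7.64 V.
V_SD = 7.64 V ≥ V_ov = 1.93 V, confirming saturation.

I_D = 12.1 mA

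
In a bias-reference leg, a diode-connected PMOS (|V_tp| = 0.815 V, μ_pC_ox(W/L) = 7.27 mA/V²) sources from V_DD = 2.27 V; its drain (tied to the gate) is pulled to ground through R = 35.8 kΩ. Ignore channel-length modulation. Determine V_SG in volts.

With gate tied to drain, V_SG = V_SD ≥ V_SG − |V_tp|, so the device is in saturation.
KCL at the drain: ½ k_p (V_SG − |V_tp|)² = (V_DD − V_SG)/R.
Let x = V_SG − 0.815. Then 130 x² + x − 1.455 = 0, giving x = 0.102 V (positive root), so V_SG = 0.917 V.
I_D = (V_DD − V_SG)/R = (2.27 − 0.917) / 35.8 = 0.0378 mA.

V_SG = 0.917 V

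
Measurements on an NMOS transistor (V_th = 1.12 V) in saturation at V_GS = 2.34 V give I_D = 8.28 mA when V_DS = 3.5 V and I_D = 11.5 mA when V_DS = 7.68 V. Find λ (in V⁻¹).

With V_GS fixed, I_D ∝ (1 + λ V_DS) in saturation, so I_D2/I_D1 = (1 + λ V_DS2)/(1 + λ V_DS1).
11.5/8.28 = 1.389 = (1 + 7.68 λ)/(1 + 3.5 λ).
Solving: λ (I_D1 V_DS2 − I_D2 V_DS1) = I_D2 − I_D1, so λ = (11.5 − 8.28) / (8.28 × 7.68 − 11.5 × 3.5) = 3.22 / 23.3 = 0.138 V⁻¹.

λ = 0.138 V⁻¹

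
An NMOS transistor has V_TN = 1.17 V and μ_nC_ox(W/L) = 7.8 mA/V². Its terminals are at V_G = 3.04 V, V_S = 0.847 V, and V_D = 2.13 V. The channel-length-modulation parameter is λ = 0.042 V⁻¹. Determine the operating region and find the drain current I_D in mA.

Saturation; I_D = 4.30 mA

V_GS = V_G − V_S = 3.04 − 0.847 = 2.19 V; V_DS = V_D − V_S = 2.13 − 0.847 = 1.28 V.
V_ov = V_GS − V_TN = 2.19 − 1.17 = 1.02 V.
Since V_DS = 1.28 V ≥ V_ov = 1.02 V, the device is in saturation.
I_D = ½ k_n V_ov² (1 + λ V_DS) = 0.5 × 7.8 × 1.02² × (1 + 0.042 × 1.28) = 4.3 mA.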